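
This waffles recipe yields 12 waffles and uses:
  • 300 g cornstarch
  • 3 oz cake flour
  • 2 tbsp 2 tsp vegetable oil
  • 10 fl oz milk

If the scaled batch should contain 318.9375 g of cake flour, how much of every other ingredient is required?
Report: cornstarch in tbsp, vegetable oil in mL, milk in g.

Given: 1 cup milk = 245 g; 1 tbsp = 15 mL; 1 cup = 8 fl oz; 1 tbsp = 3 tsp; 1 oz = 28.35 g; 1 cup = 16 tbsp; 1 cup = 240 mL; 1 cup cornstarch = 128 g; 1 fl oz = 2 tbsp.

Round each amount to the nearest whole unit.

cornstarch: 141 tbsp; vegetable oil: 150 mL; milk: 1148 g

The original recipe has 85.05 g of cake flour, so the scaling factor is 318.9375 ÷ 85.05 = 15/4 = 3.75.
cornstarch: 300 g × 15/4 ÷ 128 g/cup × 16 tbsp/cup ≈ 141 tbsp
vegetable oil: (2 tbsp + 2 tsp = 8/3 tbsp) × 15/4 × 15 mL/tbsp = 150 mL
milk: 10 fl oz × 15/4 ÷ 8 fl oz/cup × 245 g/cup ≈ 1148 g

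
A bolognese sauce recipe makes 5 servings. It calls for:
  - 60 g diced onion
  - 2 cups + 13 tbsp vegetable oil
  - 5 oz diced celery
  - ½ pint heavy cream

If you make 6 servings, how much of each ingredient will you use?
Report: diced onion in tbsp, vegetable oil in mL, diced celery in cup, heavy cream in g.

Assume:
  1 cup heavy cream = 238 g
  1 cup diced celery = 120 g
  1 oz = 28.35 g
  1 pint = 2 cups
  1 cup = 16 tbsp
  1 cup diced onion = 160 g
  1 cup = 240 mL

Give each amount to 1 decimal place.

Scaling factor: 6/5 = 1.2.
diced onion: 60 g × 6/5 ÷ 160 g/cup × 16 tbsp/cup = 7.2 tbsp
vegetable oil: (2 cup + 13 tbsp = 2.8125 cup) × 6/5 × 240 mL/cup = 810.0 mL
diced celery: 5 oz × 6/5 × 28.35 g/oz ÷ 120 g/cup ≈ 1.4 cup
heavy cream: 0.5 pint × 6/5 × 2 cup/pint × 238 g/cup = 285.6 g

diced onion: 7.2 tbsp; vegetable oil: 810.0 mL; diced celery: 1.4 cup; heavy cream: 285.6 g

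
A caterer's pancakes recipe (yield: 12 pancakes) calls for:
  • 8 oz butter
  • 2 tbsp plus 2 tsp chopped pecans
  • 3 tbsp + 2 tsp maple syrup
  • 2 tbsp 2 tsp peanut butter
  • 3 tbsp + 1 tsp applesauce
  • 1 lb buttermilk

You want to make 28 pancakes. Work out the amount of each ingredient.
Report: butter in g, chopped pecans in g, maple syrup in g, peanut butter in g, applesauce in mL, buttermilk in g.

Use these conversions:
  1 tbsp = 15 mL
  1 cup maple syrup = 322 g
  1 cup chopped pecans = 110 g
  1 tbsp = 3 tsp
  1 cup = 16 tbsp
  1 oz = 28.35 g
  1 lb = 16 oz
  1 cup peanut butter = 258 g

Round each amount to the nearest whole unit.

Scaling factor: 28/12 = 7/3.
butter: 8 oz × 7/3 × 28.35 g/oz ≈ 529 g
chopped pecans: (2 tbsp + 2 tsp = 8/3 tbsp) × 7/3 ÷ 16 tbsp/cup × 110 g/cup ≈ 43 g
maple syrup: (3 tbsp + 2 tsp = 11/3 tbsp) × 7/3 ÷ 16 tbsp/cup × 322 g/cup ≈ 172 g
peanut butter: (2 tbsp + 2 tsp = 8/3 tbsp) × 7/3 ÷ 16 tbsp/cup × 258 g/cup ≈ 100 g
applesauce: (3 tbsp + 1 tsp = 10/3 tbsp) × 7/3 × 15 mL/tbsp ≈ 117 mL
buttermilk: 1 lb × 7/3 × 16 oz/lb × 28.35 g/oz ≈ 1058 g

butter: 529 g; chopped pecans: 43 g; maple syrup: 172 g; peanut butter: 100 g; applesauce: 117 mL; buttermilk: 1058 g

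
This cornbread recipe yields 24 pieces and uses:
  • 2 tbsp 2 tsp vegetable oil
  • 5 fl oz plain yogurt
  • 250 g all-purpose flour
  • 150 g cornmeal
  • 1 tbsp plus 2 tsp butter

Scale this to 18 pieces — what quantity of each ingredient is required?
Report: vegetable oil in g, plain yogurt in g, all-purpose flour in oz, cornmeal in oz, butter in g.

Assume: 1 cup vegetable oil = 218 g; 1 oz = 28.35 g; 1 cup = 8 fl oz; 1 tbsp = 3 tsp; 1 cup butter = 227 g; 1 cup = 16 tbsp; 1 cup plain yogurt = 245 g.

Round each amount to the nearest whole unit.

vegetable oil: 27 g; plain yogurt: 115 g; all-purpose flour: 7 oz; cornmeal: 4 oz; butter: 18 g

Scaling factor: 18/24 = 3/4 = 0.75.
vegetable oil: (2 tbsp + 2 tsp = 8/3 tbsp) × 3/4 ÷ 16 tbsp/cup × 218 g/cup ≈ 27 g
plain yogurt: 5 fl oz × 3/4 ÷ 8 fl oz/cup × 245 g/cup ≈ 115 g
all-purpose flour: 250 g × 3/4 ÷ 28.35 g/oz ≈ 7 oz
cornmeal: 150 g × 3/4 ÷ 28.35 g/oz ≈ 4 oz
butter: (1 tbsp + 2 tsp = 5/3 tbsp) × 3/4 ÷ 16 tbsp/cup × 227 g/cup ≈ 18 g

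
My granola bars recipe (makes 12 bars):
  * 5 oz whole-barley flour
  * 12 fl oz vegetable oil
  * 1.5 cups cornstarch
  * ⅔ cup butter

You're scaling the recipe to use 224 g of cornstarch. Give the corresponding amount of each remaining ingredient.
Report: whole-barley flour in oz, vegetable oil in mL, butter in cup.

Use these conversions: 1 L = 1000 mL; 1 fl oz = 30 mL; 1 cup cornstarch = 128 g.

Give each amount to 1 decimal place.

whole-barley flour: 5.8 oz; vegetable oil: 420.0 mL; butter: 0.8 cup

The original recipe has 192 g of cornstarch, so the scaling factor is 224 ÷ 192 = 7/6.
whole-barley flour: 5 oz × 7/6 ≈ 5.8 oz
vegetable oil: 12 fl oz × 7/6 × 30 mL/fl oz = 420.0 mL
butter: 2/3 cup × 7/6 ≈ 0.8 cup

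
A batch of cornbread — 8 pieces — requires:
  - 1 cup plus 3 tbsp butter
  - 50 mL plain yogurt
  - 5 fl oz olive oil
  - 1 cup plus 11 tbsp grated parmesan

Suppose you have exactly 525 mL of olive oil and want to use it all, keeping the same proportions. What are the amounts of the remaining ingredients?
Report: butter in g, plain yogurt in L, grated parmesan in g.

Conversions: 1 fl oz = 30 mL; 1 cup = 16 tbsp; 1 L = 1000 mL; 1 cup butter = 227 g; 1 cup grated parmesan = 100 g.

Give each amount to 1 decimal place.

The original recipe has 150 mL of olive oil, so the scaling factor is 525 ÷ 150 = 7/2 = 3.5.
butter: (1 cup + 3 tbsp = 1.1875 cup) × 7/2 × 227 g/cup ≈ 943.5 g
plain yogurt: 50 mL × 7/2 ÷ 1000 mL/L ≈ 0.2 L
grated parmesan: (1 cup + 11 tbsp = 1.6875 cup) × 7/2 × 100 g/cup ≈ 590.6 g

butter: 943.5 g; plain yogurt: 0.2 L; grated parmesan: 590.6 g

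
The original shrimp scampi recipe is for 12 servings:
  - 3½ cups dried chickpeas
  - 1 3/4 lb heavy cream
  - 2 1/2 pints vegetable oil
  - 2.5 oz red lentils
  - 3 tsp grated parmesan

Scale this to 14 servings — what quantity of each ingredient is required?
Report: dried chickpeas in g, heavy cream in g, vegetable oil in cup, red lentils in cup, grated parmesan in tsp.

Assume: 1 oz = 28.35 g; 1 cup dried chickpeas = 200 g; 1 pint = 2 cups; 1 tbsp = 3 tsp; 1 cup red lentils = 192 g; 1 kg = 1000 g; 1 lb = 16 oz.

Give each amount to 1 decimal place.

Scaling factor: 14/12 = 7/6.
dried chickpeas: 3.5 cup × 7/6 × 200 g/cup ≈ 816.7 g
heavy cream: 1.75 lb × 7/6 × 16 oz/lb × 28.35 g/oz = 926.1 g
vegetable oil: 2.5 pint × 7/6 × 2 cup/pint ≈ 5.8 cup
red lentils: 2.5 oz × 7/6 × 28.35 g/oz ÷ 192 g/cup ≈ 0.4 cup
grated parmesan: 3 tsp × 7/6 = 3.5 tsp

dried chickpeas: 816.7 g; heavy cream: 926.1 g; vegetable oil: 5.8 cup; red lentils: 0.4 cup; grated parmesan: 3.5 tsp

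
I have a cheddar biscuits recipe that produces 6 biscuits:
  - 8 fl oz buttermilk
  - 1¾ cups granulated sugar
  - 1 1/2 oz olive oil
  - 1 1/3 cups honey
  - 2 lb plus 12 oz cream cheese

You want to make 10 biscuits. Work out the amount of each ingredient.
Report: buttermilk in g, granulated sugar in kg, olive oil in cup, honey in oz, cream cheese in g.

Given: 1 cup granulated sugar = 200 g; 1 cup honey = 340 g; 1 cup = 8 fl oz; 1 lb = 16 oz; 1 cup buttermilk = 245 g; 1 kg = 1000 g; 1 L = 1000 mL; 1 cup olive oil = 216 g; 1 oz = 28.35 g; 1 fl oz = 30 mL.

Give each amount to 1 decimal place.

buttermilk: 408.3 g; granulated sugar: 0.6 kg; olive oil: 0.3 cup; honey: 26.7 oz; cream cheese: 2079.0 g

Scaling factor: 10/6 = 5/3.
buttermilk: 8 fl oz × 5/3 ÷ 8 fl oz/cup × 245 g/cup ≈ 408.3 g
granulated sugar: 1.75 cup × 5/3 × 200 g/cup ÷ 1000 g/kg ≈ 0.6 kg
olive oil: 1.5 oz × 5/3 × 28.35 g/oz ÷ 216 g/cup ≈ 0.3 cup
honey: 4/3 cup × 5/3 × 340 g/cup ÷ 28.35 g/oz ≈ 26.7 oz
cream cheese: (2 lb + 12 oz = 2.75 lb) × 5/3 × 16 oz/lb × 28.35 g/oz = 2079.0 g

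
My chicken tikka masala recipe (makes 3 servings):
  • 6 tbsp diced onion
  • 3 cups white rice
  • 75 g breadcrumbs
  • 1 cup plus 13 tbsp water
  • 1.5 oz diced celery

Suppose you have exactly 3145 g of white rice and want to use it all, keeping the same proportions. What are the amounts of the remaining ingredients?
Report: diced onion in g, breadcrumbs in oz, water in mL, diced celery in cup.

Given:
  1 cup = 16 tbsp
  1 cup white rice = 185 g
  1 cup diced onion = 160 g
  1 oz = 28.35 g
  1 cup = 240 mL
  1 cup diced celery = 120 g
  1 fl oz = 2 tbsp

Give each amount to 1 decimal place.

The original recipe has 555 g of white rice, so the scaling factor is 3145 ÷ 555 = 17/3.
diced onion: 6 tbsp × 17/3 ÷ 16 tbsp/cup × 160 g/cup = 340.0 g
breadcrumbs: 75 g × 17/3 ÷ 28.35 g/oz ≈ 15.0 oz
water: (1 cup + 13 tbsp = 1.8125 cup) × 17/3 × 240 mL/cup = 2465.0 mL
diced celery: 1.5 oz × 17/3 × 28.35 g/oz ÷ 120 g/cup ≈ 2.0 cup

diced onion: 340.0 g; breadcrumbs: 15.0 oz; water: 2465.0 mL; diced celery: 2.0 cup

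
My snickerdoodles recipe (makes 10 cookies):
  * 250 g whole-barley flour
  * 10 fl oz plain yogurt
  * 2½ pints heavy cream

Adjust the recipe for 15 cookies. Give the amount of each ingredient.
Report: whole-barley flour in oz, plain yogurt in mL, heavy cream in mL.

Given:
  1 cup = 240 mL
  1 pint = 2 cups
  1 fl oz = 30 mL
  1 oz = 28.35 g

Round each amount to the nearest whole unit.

whole-barley flour: 13 oz; plain yogurt: 450 mL; heavy cream: 1800 mL

Scaling factor: 15/10 = 3/2 = 1.5.
whole-barley flour: 250 g × 3/2 ÷ 28.35 g/oz ≈ 13 oz
plain yogurt: 10 fl oz × 3/2 × 30 mL/fl oz = 450 mL
heavy cream: 2.5 pint × 3/2 × 2 cup/pint × 240 mL/cup = 1800 mL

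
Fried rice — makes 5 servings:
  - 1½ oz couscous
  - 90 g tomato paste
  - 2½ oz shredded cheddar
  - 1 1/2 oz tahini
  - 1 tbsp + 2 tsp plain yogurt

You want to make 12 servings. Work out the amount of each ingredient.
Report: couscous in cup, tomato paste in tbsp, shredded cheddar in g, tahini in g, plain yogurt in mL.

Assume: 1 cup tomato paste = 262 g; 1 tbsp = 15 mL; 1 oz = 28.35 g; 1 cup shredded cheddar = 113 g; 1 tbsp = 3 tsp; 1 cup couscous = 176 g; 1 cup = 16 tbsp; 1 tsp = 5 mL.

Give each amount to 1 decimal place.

couscous: 0.6 cup; tomato paste: 13.2 tbsp; shredded cheddar: 170.1 g; tahini: 102.1 g; plain yogurt: 60.0 mL

Scaling factor: 12/5 = 2.4.
couscous: 1.5 oz × 12/5 × 28.35 g/oz ÷ 176 g/cup ≈ 0.6 cup
tomato paste: 90 g × 12/5 ÷ 262 g/cup × 16 tbsp/cup ≈ 13.2 tbsp
shredded cheddar: 2.5 oz × 12/5 × 28.35 g/oz = 170.1 g
tahini: 1.5 oz × 12/5 × 28.35 g/oz ≈ 102.1 g
plain yogurt: (1 tbsp + 2 tsp = 5/3 tbsp) × 12/5 × 15 mL/tbsp = 60.0 mL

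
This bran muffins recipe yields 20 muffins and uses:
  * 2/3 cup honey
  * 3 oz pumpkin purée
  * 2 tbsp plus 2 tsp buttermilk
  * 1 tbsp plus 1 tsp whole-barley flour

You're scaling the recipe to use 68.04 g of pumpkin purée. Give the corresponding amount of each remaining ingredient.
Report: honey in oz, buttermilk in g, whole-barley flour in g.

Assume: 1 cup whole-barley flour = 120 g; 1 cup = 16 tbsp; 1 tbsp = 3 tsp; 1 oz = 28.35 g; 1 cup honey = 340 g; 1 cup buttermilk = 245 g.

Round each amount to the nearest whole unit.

honey: 6 oz; buttermilk: 33 g; whole-barley flour: 8 g

The original recipe has 85.05 g of pumpkin purée, so the scaling factor is 68.04 ÷ 85.05 = 4/5 = 0.8.
honey: 2/3 cup × 4/5 × 340 g/cup ÷ 28.35 g/oz ≈ 6 oz
buttermilk: (2 tbsp + 2 tsp = 8/3 tbsp) × 4/5 ÷ 16 tbsp/cup × 245 g/cup ≈ 33 g
whole-barley flour: (1 tbsp + 1 tsp = 4/3 tbsp) × 4/5 ÷ 16 tbsp/cup × 120 g/cup = 8 g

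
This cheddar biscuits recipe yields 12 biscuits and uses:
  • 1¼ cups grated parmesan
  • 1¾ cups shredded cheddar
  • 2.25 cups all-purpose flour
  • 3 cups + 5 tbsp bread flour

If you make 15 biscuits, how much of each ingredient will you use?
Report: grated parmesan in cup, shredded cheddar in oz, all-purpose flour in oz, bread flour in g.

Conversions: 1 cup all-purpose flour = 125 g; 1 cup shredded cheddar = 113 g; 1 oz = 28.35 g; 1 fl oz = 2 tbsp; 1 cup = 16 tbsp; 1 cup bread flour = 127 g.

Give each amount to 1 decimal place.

Scaling factor: 15/12 = 5/4 = 1.25.
grated parmesan: 1.25 cup × 5/4 ≈ 1.6 cup
shredded cheddar: 1.75 cup × 5/4 × 113 g/cup ÷ 28.35 g/oz ≈ 8.7 oz
all-purpose flour: 2.25 cup × 5/4 × 125 g/cup ÷ 28.35 g/oz ≈ 12.4 oz
bread flour: (3 cup + 5 tbsp = 3.3125 cup) × 5/4 × 127 g/cup ≈ 525.9 g

grated parmesan: 1.6 cup; shredded cheddar: 8.7 oz; all-purpose flour: 12.4 oz; bread flour: 525.9 g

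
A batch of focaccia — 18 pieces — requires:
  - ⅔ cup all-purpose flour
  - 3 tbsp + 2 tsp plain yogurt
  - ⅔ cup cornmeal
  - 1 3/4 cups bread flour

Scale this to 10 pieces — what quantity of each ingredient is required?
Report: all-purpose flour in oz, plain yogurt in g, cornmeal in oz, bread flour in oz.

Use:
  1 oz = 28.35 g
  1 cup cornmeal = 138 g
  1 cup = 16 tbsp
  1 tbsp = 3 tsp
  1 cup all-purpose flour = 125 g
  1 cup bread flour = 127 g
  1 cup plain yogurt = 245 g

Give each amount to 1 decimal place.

Scaling factor: 10/18 = 5/9.
all-purpose flour: 2/3 cup × 5/9 × 125 g/cup ÷ 28.35 g/oz ≈ 1.6 oz
plain yogurt: (3 tbsp + 2 tsp = 11/3 tbsp) × 5/9 ÷ 16 tbsp/cup × 245 g/cup ≈ 31.2 g
cornmeal: 2/3 cup × 5/9 × 138 g/cup ÷ 28.35 g/oz ≈ 1.8 oz
bread flour: 1.75 cup × 5/9 × 127 g/cup ÷ 28.35 g/oz ≈ 4.4 oz

all-purpose flour: 1.6 oz; plain yogurt: 31.2 g; cornmeal: 1.8 oz; bread flour: 4.4 oz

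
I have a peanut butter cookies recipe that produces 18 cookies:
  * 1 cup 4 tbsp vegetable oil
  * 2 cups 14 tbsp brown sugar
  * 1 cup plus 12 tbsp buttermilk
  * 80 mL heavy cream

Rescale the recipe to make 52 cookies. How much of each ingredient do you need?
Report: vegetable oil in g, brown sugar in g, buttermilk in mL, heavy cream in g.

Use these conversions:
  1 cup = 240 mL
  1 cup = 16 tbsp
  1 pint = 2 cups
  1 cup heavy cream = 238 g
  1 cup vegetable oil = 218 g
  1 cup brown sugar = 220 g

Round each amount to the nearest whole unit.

Scaling factor: 52/18 = 26/9.
vegetable oil: (1 cup + 4 tbsp = 1.25 cup) × 26/9 × 218 g/cup ≈ 787 g
brown sugar: (2 cup + 14 tbsp = 2.875 cup) × 26/9 × 220 g/cup ≈ 1827 g
buttermilk: (1 cup + 12 tbsp = 1.75 cup) × 26/9 × 240 mL/cup ≈ 1213 mL
heavy cream: 80 mL × 26/9 ÷ 240 mL/cup × 238 g/cup ≈ 229 g

vegetable oil: 787 g; brown sugar: 1827 g; buttermilk: 1213 mL; heavy cream: 229 g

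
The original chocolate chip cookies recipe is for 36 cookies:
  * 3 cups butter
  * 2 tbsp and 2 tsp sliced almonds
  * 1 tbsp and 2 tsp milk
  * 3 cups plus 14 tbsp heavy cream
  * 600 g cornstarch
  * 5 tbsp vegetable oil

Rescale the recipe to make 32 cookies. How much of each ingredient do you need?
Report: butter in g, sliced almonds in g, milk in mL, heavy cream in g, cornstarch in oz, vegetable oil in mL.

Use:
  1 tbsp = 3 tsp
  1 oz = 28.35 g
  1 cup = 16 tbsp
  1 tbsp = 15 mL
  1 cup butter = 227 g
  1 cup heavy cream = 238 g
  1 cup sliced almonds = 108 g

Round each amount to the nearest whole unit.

Scaling factor: 32/36 = 8/9.
butter: 3 cup × 8/9 × 227 g/cup ≈ 605 g
sliced almonds: (2 tbsp + 2 tsp = 8/3 tbsp) × 8/9 ÷ 16 tbsp/cup × 108 g/cup = 16 g
milk: (1 tbsp + 2 tsp = 5/3 tbsp) × 8/9 × 15 mL/tbsp ≈ 22 mL
heavy cream: (3 cup + 14 tbsp = 3.875 cup) × 8/9 × 238 g/cup ≈ 820 g
cornstarch: 600 g × 8/9 ÷ 28.35 g/oz ≈ 19 oz
vegetable oil: 5 tbsp × 8/9 × 15 mL/tbsp ≈ 67 mL

butter: 605 g; sliced almonds: 16 g; milk: 22 mL; heavy cream: 820 g; cornstarch: 19 oz; vegetable oil: 67 mL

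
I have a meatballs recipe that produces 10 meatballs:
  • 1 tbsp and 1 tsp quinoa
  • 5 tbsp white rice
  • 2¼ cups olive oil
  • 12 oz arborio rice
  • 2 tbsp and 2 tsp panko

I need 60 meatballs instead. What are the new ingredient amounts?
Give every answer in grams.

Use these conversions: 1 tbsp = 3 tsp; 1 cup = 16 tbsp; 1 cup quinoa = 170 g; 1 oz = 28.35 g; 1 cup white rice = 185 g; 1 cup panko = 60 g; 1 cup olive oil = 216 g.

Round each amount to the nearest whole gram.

Scaling factor: 60/10 = 6.
quinoa: (1 tbsp + 1 tsp = 4/3 tbsp) × 6 ÷ 16 tbsp/cup × 170 g/cup = 85 g
white rice: 5 tbsp × 6 ÷ 16 tbsp/cup × 185 g/cup ≈ 347 g
olive oil: 2.25 cup × 6 × 216 g/cup = 2916 g
arborio rice: 12 oz × 6 × 28.35 g/oz ≈ 2041 g
panko: (2 tbsp + 2 tsp = 8/3 tbsp) × 6 ÷ 16 tbsp/cup × 60 g/cup = 60 g

quinoa: 85 g; white rice: 347 g; olive oil: 2916 g; arborio rice: 2041 g; panko: 60 g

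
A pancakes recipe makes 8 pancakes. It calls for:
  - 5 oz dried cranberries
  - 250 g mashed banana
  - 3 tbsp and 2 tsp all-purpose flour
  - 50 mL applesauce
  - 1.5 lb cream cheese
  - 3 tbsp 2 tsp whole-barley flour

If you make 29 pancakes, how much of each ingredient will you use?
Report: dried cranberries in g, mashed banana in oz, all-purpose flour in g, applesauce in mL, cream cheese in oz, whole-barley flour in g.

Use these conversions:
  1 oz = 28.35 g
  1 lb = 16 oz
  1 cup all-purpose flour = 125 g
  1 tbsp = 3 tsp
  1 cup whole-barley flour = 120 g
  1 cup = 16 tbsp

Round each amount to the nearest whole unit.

dried cranberries: 514 g; mashed banana: 32 oz; all-purpose flour: 104 g; applesauce: 181 mL; cream cheese: 87 oz; whole-barley flour: 100 g

Scaling factor: 29/8 = 3.625.
dried cranberries: 5 oz × 29/8 × 28.35 g/oz ≈ 514 g
mashed banana: 250 g × 29/8 ÷ 28.35 g/oz ≈ 32 oz
all-purpose flour: (3 tbsp + 2 tsp = 11/3 tbsp) × 29/8 ÷ 16 tbsp/cup × 125 g/cup ≈ 104 g
applesauce: 50 mL × 29/8 ≈ 181 mL
cream cheese: 1.5 lb × 29/8 × 16 oz/lb = 87 oz
whole-barley flour: (3 tbsp + 2 tsp = 11/3 tbsp) × 29/8 ÷ 16 tbsp/cup × 120 g/cup ≈ 100 g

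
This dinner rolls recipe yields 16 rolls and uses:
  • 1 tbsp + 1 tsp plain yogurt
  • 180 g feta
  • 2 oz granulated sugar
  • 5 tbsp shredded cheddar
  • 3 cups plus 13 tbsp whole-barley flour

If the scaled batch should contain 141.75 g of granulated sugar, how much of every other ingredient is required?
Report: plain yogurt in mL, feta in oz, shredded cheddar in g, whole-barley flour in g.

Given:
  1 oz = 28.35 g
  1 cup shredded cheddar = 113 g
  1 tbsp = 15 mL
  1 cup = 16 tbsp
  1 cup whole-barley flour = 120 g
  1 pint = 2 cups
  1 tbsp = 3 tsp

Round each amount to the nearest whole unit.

plain yogurt: 50 mL; feta: 16 oz; shredded cheddar: 88 g; whole-barley flour: 1144 g

The original recipe has 56.7 g of granulated sugar, so the scaling factor is 141.75 ÷ 56.7 = 5/2 = 2.5.
plain yogurt: (1 tbsp + 1 tsp = 4/3 tbsp) × 5/2 × 15 mL/tbsp = 50 mL
feta: 180 g × 5/2 ÷ 28.35 g/oz ≈ 16 oz
shredded cheddar: 5 tbsp × 5/2 ÷ 16 tbsp/cup × 113 g/cup ≈ 88 g
whole-barley flour: (3 cup + 13 tbsp = 3.8125 cup) × 5/2 × 120 g/cup ≈ 1144 g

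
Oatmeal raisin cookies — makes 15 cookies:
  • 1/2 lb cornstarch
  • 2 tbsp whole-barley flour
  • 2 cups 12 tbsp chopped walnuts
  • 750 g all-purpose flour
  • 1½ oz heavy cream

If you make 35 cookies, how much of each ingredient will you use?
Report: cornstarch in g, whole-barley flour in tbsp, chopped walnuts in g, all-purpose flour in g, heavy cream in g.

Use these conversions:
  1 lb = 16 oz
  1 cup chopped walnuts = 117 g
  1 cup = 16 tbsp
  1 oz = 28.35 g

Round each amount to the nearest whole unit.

Scaling factor: 35/15 = 7/3.
cornstarch: 0.5 lb × 7/3 × 16 oz/lb × 28.35 g/oz ≈ 529 g
whole-barley flour: 2 tbsp × 7/3 ≈ 5 tbsp
chopped walnuts: (2 cup + 12 tbsp = 2.75 cup) × 7/3 × 117 g/cup ≈ 751 g
all-purpose flour: 750 g × 7/3 = 1750 g
heavy cream: 1.5 oz × 7/3 × 28.35 g/oz ≈ 99 g

cornstarch: 529 g; whole-barley flour: 5 tbsp; chopped walnuts: 751 g; all-purpose flour: 1750 g; heavy cream: 99 g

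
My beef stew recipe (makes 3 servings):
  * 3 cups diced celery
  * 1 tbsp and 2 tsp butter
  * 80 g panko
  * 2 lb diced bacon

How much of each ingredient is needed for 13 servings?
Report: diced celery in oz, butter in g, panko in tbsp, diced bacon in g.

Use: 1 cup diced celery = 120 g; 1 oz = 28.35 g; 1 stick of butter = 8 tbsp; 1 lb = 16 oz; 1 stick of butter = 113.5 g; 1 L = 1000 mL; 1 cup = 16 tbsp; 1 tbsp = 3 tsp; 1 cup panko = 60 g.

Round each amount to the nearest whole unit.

Scaling factor: 13/3.
diced celery: 3 cup × 13/3 × 120 g/cup ÷ 28.35 g/oz ≈ 55 oz
butter: (1 tbsp + 2 tsp = 5/3 tbsp) × 13/3 ÷ 8 tbsp/stick × 113.5 g/stick ≈ 102 g
panko: 80 g × 13/3 ÷ 60 g/cup × 16 tbsp/cup ≈ 92 tbsp
diced bacon: 2 lb × 13/3 × 16 oz/lb × 28.35 g/oz ≈ 3931 g

diced celery: 55 oz; butter: 102 g; panko: 92 tbsp; diced bacon: 3931 g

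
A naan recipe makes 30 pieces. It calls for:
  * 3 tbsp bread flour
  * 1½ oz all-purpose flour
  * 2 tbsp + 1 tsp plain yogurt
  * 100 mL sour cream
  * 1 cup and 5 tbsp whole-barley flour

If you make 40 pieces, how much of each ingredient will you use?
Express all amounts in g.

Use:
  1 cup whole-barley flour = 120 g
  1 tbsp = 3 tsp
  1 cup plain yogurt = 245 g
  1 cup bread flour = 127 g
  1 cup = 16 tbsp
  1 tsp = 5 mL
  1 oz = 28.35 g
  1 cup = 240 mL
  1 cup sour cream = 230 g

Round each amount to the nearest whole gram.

Scaling factor: 40/30 = 4/3.
bread flour: 3 tbsp × 4/3 ÷ 16 tbsp/cup × 127 g/cup ≈ 32 g
all-purpose flour: 1.5 oz × 4/3 × 28.35 g/oz ≈ 57 g
plain yogurt: (2 tbsp + 1 tsp = 7/3 tbsp) × 4/3 ÷ 16 tbsp/cup × 245 g/cup ≈ 48 g
sour cream: 100 mL × 4/3 ÷ 240 mL/cup × 230 g/cup ≈ 128 g
whole-barley flour: (1 cup + 5 tbsp = 1.3125 cup) × 4/3 × 120 g/cup = 210 g

bread flour: 32 g; all-purpose flour: 57 g; plain yogurt: 48 g; sour cream: 128 g; whole-barley flour: 210 g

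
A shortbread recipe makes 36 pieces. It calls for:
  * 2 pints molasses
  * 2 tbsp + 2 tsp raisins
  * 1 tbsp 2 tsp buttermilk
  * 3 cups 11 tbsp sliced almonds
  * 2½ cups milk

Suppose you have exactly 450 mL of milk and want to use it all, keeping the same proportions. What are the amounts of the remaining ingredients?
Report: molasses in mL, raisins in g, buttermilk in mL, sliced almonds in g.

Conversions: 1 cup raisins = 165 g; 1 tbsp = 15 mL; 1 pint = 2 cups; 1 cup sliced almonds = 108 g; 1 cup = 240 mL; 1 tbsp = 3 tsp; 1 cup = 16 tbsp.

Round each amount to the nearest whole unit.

molasses: 720 mL; raisins: 21 g; buttermilk: 19 mL; sliced almonds: 299 g

The original recipe has 600 mL of milk, so the scaling factor is 450 ÷ 600 = 3/4 = 0.75.
molasses: 2 pint × 3/4 × 2 cup/pint × 240 mL/cup = 720 mL
raisins: (2 tbsp + 2 tsp = 8/3 tbsp) × 3/4 ÷ 16 tbsp/cup × 165 g/cup ≈ 21 g
buttermilk: (1 tbsp + 2 tsp = 5/3 tbsp) × 3/4 × 15 mL/tbsp ≈ 19 mL
sliced almonds: (3 cup + 11 tbsp = 3.6875 cup) × 3/4 × 108 g/cup ≈ 299 g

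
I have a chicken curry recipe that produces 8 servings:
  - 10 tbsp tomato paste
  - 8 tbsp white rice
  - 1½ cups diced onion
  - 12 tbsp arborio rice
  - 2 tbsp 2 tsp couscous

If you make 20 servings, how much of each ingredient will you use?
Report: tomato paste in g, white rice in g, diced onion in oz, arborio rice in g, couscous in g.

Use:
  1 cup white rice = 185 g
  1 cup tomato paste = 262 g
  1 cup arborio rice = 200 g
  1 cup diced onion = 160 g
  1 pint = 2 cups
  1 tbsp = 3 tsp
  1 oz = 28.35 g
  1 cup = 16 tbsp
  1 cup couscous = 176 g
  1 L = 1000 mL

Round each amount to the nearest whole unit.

Scaling factor: 20/8 = 5/2 = 2.5.
tomato paste: 10 tbsp × 5/2 ÷ 16 tbsp/cup × 262 g/cup ≈ 409 g
white rice: 8 tbsp × 5/2 ÷ 16 tbsp/cup × 185 g/cup ≈ 231 g
diced onion: 1.5 cup × 5/2 × 160 g/cup ÷ 28.35 g/oz ≈ 21 oz
arborio rice: 12 tbsp × 5/2 ÷ 16 tbsp/cup × 200 g/cup = 375 g
couscous: (2 tbsp + 2 tsp = 8/3 tbsp) × 5/2 ÷ 16 tbsp/cup × 176 g/cup ≈ 73 g

tomato paste: 409 g; white rice: 231 g; diced onion: 21 oz; arborio rice: 375 g; couscous: 73 g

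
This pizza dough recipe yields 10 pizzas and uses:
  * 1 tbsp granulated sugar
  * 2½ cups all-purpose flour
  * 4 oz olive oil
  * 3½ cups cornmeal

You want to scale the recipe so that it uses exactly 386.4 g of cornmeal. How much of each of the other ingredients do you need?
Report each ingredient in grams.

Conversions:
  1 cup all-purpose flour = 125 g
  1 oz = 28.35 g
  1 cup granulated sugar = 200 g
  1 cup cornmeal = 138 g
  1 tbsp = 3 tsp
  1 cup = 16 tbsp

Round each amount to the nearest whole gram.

granulated sugar: 10 g; all-purpose flour: 250 g; olive oil: 91 g

The original recipe has 483 g of cornmeal, so the scaling factor is 386.4 ÷ 483 = 4/5 = 0.8.
granulated sugar: 1 tbsp × 4/5 ÷ 16 tbsp/cup × 200 g/cup = 10 g
all-purpose flour: 2.5 cup × 4/5 × 125 g/cup = 250 g
olive oil: 4 oz × 4/5 × 28.35 g/oz ≈ 91 g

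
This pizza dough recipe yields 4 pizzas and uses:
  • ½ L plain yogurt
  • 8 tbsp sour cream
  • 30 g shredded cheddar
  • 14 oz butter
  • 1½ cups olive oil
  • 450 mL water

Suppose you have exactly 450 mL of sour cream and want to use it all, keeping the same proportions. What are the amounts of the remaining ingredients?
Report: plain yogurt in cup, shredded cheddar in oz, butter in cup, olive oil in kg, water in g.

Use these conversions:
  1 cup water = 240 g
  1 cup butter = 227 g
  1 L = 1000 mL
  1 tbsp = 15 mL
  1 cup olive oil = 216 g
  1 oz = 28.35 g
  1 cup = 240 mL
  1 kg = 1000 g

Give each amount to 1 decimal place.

The original recipe has 120 mL of sour cream, so the scaling factor is 450 ÷ 120 = 15/4 = 3.75.
plain yogurt: 0.5 L × 15/4 × 1000 mL/L ÷ 240 mL/cup ≈ 7.8 cup
shredded cheddar: 30 g × 15/4 ÷ 28.35 g/oz ≈ 4.0 oz
butter: 14 oz × 15/4 × 28.35 g/oz ÷ 227 g/cup ≈ 6.6 cup
olive oil: 1.5 cup × 15/4 × 216 g/cup ÷ 1000 g/kg ≈ 1.2 kg
water: 450 mL × 15/4 ÷ 240 mL/cup × 240 g/cup = 1687.5 g

plain yogurt: 7.8 cup; shredded cheddar: 4.0 oz; butter: 6.6 cup; olive oil: 1.2 kg; water: 1687.5 g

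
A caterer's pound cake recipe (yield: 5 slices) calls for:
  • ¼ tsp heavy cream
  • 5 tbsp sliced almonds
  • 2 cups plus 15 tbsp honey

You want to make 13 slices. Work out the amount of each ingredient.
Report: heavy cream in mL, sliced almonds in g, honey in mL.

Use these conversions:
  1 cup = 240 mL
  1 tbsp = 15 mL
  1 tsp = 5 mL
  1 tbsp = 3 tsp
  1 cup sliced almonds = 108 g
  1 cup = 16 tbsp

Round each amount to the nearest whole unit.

heavy cream: 3 mL; sliced almonds: 88 g; honey: 1833 mL

Scaling factor: 13/5 = 2.6.
heavy cream: 0.25 tsp × 13/5 × 5 mL/tsp ≈ 3 mL
sliced almonds: 5 tbsp × 13/5 ÷ 16 tbsp/cup × 108 g/cup ≈ 88 g
honey: (2 cup + 15 tbsp = 2.9375 cup) × 13/5 × 240 mL/cup = 1833 mL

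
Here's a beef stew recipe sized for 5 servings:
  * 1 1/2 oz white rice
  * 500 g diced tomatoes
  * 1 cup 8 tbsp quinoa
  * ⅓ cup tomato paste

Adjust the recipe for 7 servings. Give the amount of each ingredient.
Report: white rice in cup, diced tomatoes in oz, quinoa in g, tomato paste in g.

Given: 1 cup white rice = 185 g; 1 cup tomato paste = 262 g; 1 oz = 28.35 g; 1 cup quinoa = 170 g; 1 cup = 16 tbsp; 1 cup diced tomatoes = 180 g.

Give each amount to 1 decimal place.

Scaling factor: 7/5 = 1.4.
white rice: 1.5 oz × 7/5 × 28.35 g/oz ÷ 185 g/cup ≈ 0.3 cup
diced tomatoes: 500 g × 7/5 ÷ 28.35 g/oz ≈ 24.7 oz
quinoa: (1 cup + 8 tbsp = 1.5 cup) × 7/5 × 170 g/cup = 357.0 g
tomato paste: 1/3 cup × 7/5 × 262 g/cup ≈ 122.3 g

white rice: 0.3 cup; diced tomatoes: 24.7 oz; quinoa: 357.0 g; tomato paste: 122.3 g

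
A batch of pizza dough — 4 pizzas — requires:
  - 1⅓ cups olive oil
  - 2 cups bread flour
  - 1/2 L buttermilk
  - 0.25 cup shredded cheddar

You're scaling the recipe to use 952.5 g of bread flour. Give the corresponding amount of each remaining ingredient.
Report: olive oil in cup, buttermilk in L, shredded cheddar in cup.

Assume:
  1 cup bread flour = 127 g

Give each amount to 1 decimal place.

olive oil: 5.0 cup; buttermilk: 1.9 L; shredded cheddar: 0.9 cup

The original recipe has 254 g of bread flour, so the scaling factor is 952.5 ÷ 254 = 15/4 = 3.75.
olive oil: 4/3 cup × 15/4 = 5.0 cup
buttermilk: 0.5 L × 15/4 ≈ 1.9 L
shredded cheddar: 0.25 cup × 15/4 ≈ 0.9 cup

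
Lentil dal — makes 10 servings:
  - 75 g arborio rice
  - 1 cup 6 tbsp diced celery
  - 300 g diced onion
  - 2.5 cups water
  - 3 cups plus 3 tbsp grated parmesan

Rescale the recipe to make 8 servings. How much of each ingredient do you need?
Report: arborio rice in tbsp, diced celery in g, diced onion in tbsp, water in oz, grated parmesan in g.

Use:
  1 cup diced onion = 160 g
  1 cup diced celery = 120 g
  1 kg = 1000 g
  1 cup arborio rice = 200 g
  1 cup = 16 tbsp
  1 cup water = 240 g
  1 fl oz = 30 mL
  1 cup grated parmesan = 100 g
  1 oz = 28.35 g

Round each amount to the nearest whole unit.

arborio rice: 5 tbsp; diced celery: 132 g; diced onion: 24 tbsp; water: 17 oz; grated parmesan: 255 g

Scaling factor: 8/10 = 4/5 = 0.8.
arborio rice: 75 g × 4/5 ÷ 200 g/cup × 16 tbsp/cup ≈ 5 tbsp
diced celery: (1 cup + 6 tbsp = 1.375 cup) × 4/5 × 120 g/cup = 132 g
diced onion: 300 g × 4/5 ÷ 160 g/cup × 16 tbsp/cup = 24 tbsp
water: 2.5 cup × 4/5 × 240 g/cup ÷ 28.35 g/oz ≈ 17 oz
grated parmesan: (3 cup + 3 tbsp = 3.1875 cup) × 4/5 × 100 g/cup = 255 g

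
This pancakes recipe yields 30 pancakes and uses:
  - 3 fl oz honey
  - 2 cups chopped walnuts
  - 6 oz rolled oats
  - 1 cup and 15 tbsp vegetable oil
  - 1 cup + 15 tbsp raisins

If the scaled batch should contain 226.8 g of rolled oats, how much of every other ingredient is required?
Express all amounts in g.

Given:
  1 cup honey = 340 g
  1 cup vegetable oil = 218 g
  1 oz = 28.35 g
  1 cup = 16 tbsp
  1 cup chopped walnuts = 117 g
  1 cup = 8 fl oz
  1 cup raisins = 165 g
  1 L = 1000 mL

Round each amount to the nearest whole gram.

The original recipe has 170.1 g of rolled oats, so the scaling factor is 226.8 ÷ 170.1 = 4/3.
honey: 3 fl oz × 4/3 ÷ 8 fl oz/cup × 340 g/cup = 170 g
chopped walnuts: 2 cup × 4/3 × 117 g/cup = 312 g
vegetable oil: (1 cup + 15 tbsp = 1.9375 cup) × 4/3 × 218 g/cup ≈ 563 g
raisins: (1 cup + 15 tbsp = 1.9375 cup) × 4/3 × 165 g/cup ≈ 426 g

honey: 170 g; chopped walnuts: 312 g; vegetable oil: 563 g; raisins: 426 g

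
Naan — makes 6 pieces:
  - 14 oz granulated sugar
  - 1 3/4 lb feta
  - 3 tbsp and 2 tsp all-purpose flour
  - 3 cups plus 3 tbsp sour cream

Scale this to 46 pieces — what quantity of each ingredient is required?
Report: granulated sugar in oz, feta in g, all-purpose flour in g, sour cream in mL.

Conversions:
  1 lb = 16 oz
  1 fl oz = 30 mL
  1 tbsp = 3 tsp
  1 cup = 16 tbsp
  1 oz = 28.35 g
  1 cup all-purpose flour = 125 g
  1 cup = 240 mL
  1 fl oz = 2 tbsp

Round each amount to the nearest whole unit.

Scaling factor: 46/6 = 23/3.
granulated sugar: 14 oz × 23/3 ≈ 107 oz
feta: 1.75 lb × 23/3 × 16 oz/lb × 28.35 g/oz ≈ 6086 g
all-purpose flour: (3 tbsp + 2 tsp = 11/3 tbsp) × 23/3 ÷ 16 tbsp/cup × 125 g/cup ≈ 220 g
sour cream: (3 cup + 3 tbsp = 3.1875 cup) × 23/3 × 240 mL/cup = 5865 mL

granulated sugar: 107 oz; feta: 6086 g; all-purpose flour: 220 g; sour cream: 5865 mL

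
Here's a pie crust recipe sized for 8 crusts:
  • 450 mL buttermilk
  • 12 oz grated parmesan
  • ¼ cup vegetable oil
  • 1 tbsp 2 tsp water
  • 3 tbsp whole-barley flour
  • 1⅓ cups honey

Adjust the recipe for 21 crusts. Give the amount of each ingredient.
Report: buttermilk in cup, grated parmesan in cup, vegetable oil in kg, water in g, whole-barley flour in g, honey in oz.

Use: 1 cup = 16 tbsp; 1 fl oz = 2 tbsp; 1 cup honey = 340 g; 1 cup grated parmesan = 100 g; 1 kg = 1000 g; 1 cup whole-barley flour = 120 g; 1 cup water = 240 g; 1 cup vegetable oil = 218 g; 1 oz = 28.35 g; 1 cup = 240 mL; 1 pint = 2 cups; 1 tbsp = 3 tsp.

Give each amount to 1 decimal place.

buttermilk: 4.9 cup; grated parmesan: 8.9 cup; vegetable oil: 0.1 kg; water: 65.6 g; whole-barley flour: 59.1 g; honey: 42.0 oz

Scaling factor: 21/8 = 2.625.
buttermilk: 450 mL × 21/8 ÷ 240 mL/cup ≈ 4.9 cup
grated parmesan: 12 oz × 21/8 × 28.35 g/oz ÷ 100 g/cup ≈ 8.9 cup
vegetable oil: 0.25 cup × 21/8 × 218 g/cup ÷ 1000 g/kg ≈ 0.1 kg
water: (1 tbsp + 2 tsp = 5/3 tbsp) × 21/8 ÷ 16 tbsp/cup × 240 g/cup ≈ 65.6 g
whole-barley flour: 3 tbsp × 21/8 ÷ 16 tbsp/cup × 120 g/cup ≈ 59.1 g
honey: 4/3 cup × 21/8 × 340 g/cup ÷ 28.35 g/oz ≈ 42.0 oz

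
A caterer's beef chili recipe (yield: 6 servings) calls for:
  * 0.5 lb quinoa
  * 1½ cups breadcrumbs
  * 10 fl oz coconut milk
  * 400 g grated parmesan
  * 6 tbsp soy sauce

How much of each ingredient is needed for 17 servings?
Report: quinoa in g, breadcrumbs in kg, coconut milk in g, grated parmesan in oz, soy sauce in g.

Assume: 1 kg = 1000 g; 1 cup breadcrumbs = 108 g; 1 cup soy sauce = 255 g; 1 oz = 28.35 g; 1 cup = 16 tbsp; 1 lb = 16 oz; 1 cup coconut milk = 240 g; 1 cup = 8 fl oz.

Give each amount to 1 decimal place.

Scaling factor: 17/6.
quinoa: 0.5 lb × 17/6 × 16 oz/lb × 28.35 g/oz = 642.6 g
breadcrumbs: 1.5 cup × 17/6 × 108 g/cup ÷ 1000 g/kg ≈ 0.5 kg
coconut milk: 10 fl oz × 17/6 ÷ 8 fl oz/cup × 240 g/cup = 850.0 g
grated parmesan: 400 g × 17/6 ÷ 28.35 g/oz ≈ 40.0 oz
soy sauce: 6 tbsp × 17/6 ÷ 16 tbsp/cup × 255 g/cup ≈ 270.9 g

quinoa: 642.6 g; breadcrumbs: 0.5 kg; coconut milk: 850.0 g; grated parmesan: 40.0 oz; soy sauce: 270.9 g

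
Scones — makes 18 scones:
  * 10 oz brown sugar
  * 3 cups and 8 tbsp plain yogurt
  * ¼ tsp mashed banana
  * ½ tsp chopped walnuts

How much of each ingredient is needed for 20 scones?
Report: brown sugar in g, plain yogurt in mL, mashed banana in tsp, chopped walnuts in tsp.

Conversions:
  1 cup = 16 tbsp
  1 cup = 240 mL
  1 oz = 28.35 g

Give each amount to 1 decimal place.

Scaling factor: 20/18 = 10/9.
brown sugar: 10 oz × 10/9 × 28.35 g/oz = 315.0 g
plain yogurt: (3 cup + 8 tbsp = 3.5 cup) × 10/9 × 240 mL/cup ≈ 933.3 mL
mashed banana: 0.25 tsp × 10/9 ≈ 0.3 tsp
chopped walnuts: 0.5 tsp × 10/9 ≈ 0.6 tsp

brown sugar: 315.0 g; plain yogurt: 933.3 mL; mashed banana: 0.3 tsp; chopped walnuts: 0.6 tsp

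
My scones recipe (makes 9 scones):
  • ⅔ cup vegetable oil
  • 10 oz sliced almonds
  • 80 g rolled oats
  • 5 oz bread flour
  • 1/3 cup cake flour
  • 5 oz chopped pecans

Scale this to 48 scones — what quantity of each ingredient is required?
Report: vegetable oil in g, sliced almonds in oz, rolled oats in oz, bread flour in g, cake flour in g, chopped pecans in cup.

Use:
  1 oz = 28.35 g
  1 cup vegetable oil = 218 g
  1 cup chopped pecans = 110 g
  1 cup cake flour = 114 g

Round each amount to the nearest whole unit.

vegetable oil: 775 g; sliced almonds: 53 oz; rolled oats: 15 oz; bread flour: 756 g; cake flour: 203 g; chopped pecans: 7 cup

Scaling factor: 48/9 = 16/3.
vegetable oil: 2/3 cup × 16/3 × 218 g/cup ≈ 775 g
sliced almonds: 10 oz × 16/3 ≈ 53 oz
rolled oats: 80 g × 16/3 ÷ 28.35 g/oz ≈ 15 oz
bread flour: 5 oz × 16/3 × 28.35 g/oz = 756 g
cake flour: 1/3 cup × 16/3 × 114 g/cup ≈ 203 g
chopped pecans: 5 oz × 16/3 × 28.35 g/oz ÷ 110 g/cup ≈ 7 cup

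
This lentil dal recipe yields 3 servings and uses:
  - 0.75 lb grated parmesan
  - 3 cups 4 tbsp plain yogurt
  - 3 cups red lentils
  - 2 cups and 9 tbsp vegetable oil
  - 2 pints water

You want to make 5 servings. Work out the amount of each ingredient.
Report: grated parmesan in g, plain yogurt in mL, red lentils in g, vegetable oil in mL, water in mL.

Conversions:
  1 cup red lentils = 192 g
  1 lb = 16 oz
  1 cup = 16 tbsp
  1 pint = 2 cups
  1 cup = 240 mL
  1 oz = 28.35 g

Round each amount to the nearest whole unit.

grated parmesan: 567 g; plain yogurt: 1300 mL; red lentils: 960 g; vegetable oil: 1025 mL; water: 1600 mL

Scaling factor: 5/3.
grated parmesan: 0.75 lb × 5/3 × 16 oz/lb × 28.35 g/oz = 567 g
plain yogurt: (3 cup + 4 tbsp = 3.25 cup) × 5/3 × 240 mL/cup = 1300 mL
red lentils: 3 cup × 5/3 × 192 g/cup = 960 g
vegetable oil: (2 cup + 9 tbsp = 2.5625 cup) × 5/3 × 240 mL/cup = 1025 mL
water: 2 pint × 5/3 × 2 cup/pint × 240 mL/cup = 1600 mL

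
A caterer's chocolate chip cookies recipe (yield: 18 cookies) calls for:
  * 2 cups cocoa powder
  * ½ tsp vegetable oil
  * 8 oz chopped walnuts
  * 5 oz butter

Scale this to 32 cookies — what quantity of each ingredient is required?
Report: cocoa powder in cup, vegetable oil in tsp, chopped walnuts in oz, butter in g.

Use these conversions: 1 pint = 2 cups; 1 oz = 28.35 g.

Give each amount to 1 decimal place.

Scaling factor: 32/18 = 16/9.
cocoa powder: 2 cup × 16/9 ≈ 3.6 cup
vegetable oil: 0.5 tsp × 16/9 ≈ 0.9 tsp
chopped walnuts: 8 oz × 16/9 ≈ 14.2 oz
butter: 5 oz × 16/9 × 28.35 g/oz = 252.0 g

cocoa powder: 3.6 cup; vegetable oil: 0.9 tsp; chopped walnuts: 14.2 oz; butter: 252.0 g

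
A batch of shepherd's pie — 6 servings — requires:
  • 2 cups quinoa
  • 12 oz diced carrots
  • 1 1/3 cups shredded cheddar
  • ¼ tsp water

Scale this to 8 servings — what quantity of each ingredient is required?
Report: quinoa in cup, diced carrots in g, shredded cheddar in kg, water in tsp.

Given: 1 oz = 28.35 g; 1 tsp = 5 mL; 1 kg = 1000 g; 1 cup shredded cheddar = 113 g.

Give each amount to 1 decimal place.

Scaling factor: 8/6 = 4/3.
quinoa: 2 cup × 4/3 ≈ 2.7 cup
diced carrots: 12 oz × 4/3 × 28.35 g/oz = 453.6 g
shredded cheddar: 4/3 cup × 4/3 × 113 g/cup ÷ 1000 g/kg ≈ 0.2 kg
water: 0.25 tsp × 4/3 ≈ 0.3 tsp

quinoa: 2.7 cup; diced carrots: 453.6 g; shredded cheddar: 0.2 kg; water: 0.3 tsp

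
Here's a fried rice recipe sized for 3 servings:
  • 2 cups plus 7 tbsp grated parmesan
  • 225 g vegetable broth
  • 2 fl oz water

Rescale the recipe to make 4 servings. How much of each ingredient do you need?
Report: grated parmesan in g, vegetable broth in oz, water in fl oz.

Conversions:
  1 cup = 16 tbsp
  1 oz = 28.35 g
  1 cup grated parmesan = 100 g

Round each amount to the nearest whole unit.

Scaling factor: 4/3.
grated parmesan: (2 cup + 7 tbsp = 2.4375 cup) × 4/3 × 100 g/cup = 325 g
vegetable broth: 225 g × 4/3 ÷ 28.35 g/oz ≈ 11 oz
water: 2 fl oz × 4/3 ≈ 3 fl oz

grated parmesan: 325 g; vegetable broth: 11 oz; water: 3 fl oz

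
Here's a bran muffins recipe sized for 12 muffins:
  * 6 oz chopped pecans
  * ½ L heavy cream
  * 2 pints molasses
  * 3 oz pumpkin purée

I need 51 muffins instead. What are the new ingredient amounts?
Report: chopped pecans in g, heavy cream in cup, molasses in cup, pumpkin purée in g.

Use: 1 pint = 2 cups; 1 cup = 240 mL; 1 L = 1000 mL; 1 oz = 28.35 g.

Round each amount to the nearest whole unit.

Scaling factor: 51/12 = 17/4 = 4.25.
chopped pecans: 6 oz × 17/4 × 28.35 g/oz ≈ 723 g
heavy cream: 0.5 L × 17/4 × 1000 mL/L ÷ 240 mL/cup ≈ 9 cup
molasses: 2 pint × 17/4 × 2 cup/pint = 17 cup
pumpkin purée: 3 oz × 17/4 × 28.35 g/oz ≈ 361 g

chopped pecans: 723 g; heavy cream: 9 cup; molasses: 17 cup; pumpkin purée: 361 g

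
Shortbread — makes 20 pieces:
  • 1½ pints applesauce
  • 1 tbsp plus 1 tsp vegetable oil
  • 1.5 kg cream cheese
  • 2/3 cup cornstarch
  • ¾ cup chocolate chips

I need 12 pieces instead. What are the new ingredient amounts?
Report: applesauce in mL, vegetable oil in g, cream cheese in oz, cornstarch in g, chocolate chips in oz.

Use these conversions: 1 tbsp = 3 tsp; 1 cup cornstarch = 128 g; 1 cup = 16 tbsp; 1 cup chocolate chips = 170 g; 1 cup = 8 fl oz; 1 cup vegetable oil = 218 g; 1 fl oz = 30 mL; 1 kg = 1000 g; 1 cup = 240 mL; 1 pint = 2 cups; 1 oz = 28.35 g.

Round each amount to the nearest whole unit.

Scaling factor: 12/20 = 3/5 = 0.6.
applesauce: 1.5 pint × 3/5 × 2 cup/pint × 240 mL/cup = 432 mL
vegetable oil: (1 tbsp + 1 tsp = 4/3 tbsp) × 3/5 ÷ 16 tbsp/cup × 218 g/cup ≈ 11 g
cream cheese: 1.5 kg × 3/5 × 1000 g/kg ÷ 28.35 g/oz ≈ 32 oz
cornstarch: 2/3 cup × 3/5 × 128 g/cup ≈ 51 g
chocolate chips: 0.75 cup × 3/5 × 170 g/cup ÷ 28.35 g/oz ≈ 3 oz

applesauce: 432 mL; vegetable oil: 11 g; cream cheese: 32 oz; cornstarch: 51 g; chocolate chips: 3 oz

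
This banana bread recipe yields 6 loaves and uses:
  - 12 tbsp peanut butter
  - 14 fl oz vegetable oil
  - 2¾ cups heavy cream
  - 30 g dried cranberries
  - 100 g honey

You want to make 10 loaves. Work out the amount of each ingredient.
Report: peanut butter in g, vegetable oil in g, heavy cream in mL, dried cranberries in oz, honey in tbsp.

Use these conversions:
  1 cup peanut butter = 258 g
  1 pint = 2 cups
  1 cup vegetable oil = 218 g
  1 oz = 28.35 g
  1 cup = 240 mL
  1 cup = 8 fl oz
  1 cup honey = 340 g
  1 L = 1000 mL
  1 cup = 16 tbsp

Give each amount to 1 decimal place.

Scaling factor: 10/6 = 5/3.
peanut butter: 12 tbsp × 5/3 ÷ 16 tbsp/cup × 258 g/cup = 322.5 g
vegetable oil: 14 fl oz × 5/3 ÷ 8 fl oz/cup × 218 g/cup ≈ 635.8 g
heavy cream: 2.75 cup × 5/3 × 240 mL/cup = 1100.0 mL
dried cranberries: 30 g × 5/3 ÷ 28.35 g/oz ≈ 1.8 oz
honey: 100 g × 5/3 ÷ 340 g/cup × 16 tbsp/cup ≈ 7.8 tbsp

peanut butter: 322.5 g; vegetable oil: 635.8 g; heavy cream: 1100.0 mL; dried cranberries: 1.8 oz; honey: 7.8 tbsp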